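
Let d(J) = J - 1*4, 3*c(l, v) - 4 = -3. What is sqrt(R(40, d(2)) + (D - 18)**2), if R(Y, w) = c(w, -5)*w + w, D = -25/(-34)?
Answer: sqrt(3073377)/102 ≈ 17.187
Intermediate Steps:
c(l, v) = 1/3 (c(l, v) = 4/3 + (1/3)*(-3) = 4/3 - 1 = 1/3)
d(J) = -4 + J (d(J) = J - 4 = -4 + J)
D = 25/34 (D = -25*(-1/34) = 25/34 ≈ 0.73529)
R(Y, w) = 4*w/3 (R(Y, w) = w/3 + w = 4*w/3)
sqrt(R(40, d(2)) + (D - 18)**2) = sqrt(4*(-4 + 2)/3 + (25/34 - 18)**2) = sqrt((4/3)*(-2) + (-587/34)**2) = sqrt(-8/3 + 344569/1156) = sqrt(1024459/3468) = sqrt(3073377)/102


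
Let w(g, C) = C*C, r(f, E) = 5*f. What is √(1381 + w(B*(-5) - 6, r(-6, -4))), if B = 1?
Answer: √2281 ≈ 47.760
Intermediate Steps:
w(g, C) = C²
√(1381 + w(B*(-5) - 6, r(-6, -4))) = √(1381 + (5*(-6))²) = √(1381 + (-30)²) = √(1381 + 900) = √2281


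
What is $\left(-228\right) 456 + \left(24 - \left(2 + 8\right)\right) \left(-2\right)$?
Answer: $-103996$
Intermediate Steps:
$\left(-228\right) 456 + \left(24 - \left(2 + 8\right)\right) \left(-2\right) = -103968 + \left(24 - 10\right) \left(-2\right) = -103968 + 14 \left(-2\right) = -103968 - 28 = -103996$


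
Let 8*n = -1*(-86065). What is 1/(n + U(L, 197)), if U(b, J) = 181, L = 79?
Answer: 8/87513 ≈ 9.1415e-5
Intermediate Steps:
n = 86065/8 (n = (-1*(-86065))/8 = (⅛)*86065 = 86065/8 ≈ 10758.)
1/(n + U(L, 197)) = 1/(86065/8 + 181) = 1/(87513/8) = 8/87513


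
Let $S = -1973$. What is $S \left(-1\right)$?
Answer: $1973$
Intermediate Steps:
$S \left(-1\right) = \left(-1973\right) \left(-1\right) = 1973$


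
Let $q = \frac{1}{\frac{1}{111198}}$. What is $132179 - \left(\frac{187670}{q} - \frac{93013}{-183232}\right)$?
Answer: $\frac{1346553308129765}{10187515968} \approx 1.3218 \cdot 10^{5}$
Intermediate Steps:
$q = 111198$ ($q = \frac{1}{\frac{1}{111198}} = 111198$)
$132179 - \left(\frac{187670}{q} - \frac{93013}{-183232}\right) = 132179 - \left(\frac{187670}{111198} - \frac{93013}{-183232}\right) = 132179 - \left(187670 \cdot \frac{1}{111198} - - \frac{93013}{183232}\right) = 132179 - \left(\frac{93835}{55599} + \frac{93013}{183232}\right) = 132179 - \frac{22365004507}{10187515968} = \frac{1346553308129765}{10187515968}$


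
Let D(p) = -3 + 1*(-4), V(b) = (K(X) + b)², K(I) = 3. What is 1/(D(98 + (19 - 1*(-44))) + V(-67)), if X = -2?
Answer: 1/4089 ≈ 0.00024456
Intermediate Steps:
V(b) = (3 + b)²
D(p) = -7 (D(p) = -3 - 4 = -7)
1/(D(98 + (19 - 1*(-44))) + V(-67)) = 1/(-7 + (3 - 67)²) = 1/(-7 + (-64)²) = 1/(-7 + 4096) = 1/4089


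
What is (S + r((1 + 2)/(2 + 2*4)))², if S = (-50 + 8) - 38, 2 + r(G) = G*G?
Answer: 67092481/10000 ≈ 6709.3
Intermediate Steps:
r(G) = -2 + G² (r(G) = -2 + G*G = -2 + G²)
S = -80 (S = -42 - 38 = -80)
(S + r((1 + 2)/(2 + 2*4)))² = (-80 + (-2 + ((1 + 2)/(2 + 2*4))²))² = (-80 + (-2 + (3/(2 + 8))²))² = (-80 + (-2 + (3/10)²))² = (-80 + (-2 + 9/100))² = (-80 - 191/100)² = (-8191/100)² = 67092481/10000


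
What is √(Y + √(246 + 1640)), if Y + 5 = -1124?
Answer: √(-1129 + √1886) ≈ 32.948*I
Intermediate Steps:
Y = -1129 (Y = -5 - 1124 = -1129)
√(Y + √(246 + 1640)) = √(-1129 + √(246 + 1640)) = √(-1129 + √1886)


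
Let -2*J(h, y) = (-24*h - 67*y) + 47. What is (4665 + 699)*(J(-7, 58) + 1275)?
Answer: 16684722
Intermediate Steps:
J(h, y) = -47/2 + 12*h + 67*y/2 (J(h, y) = -((-24*h - 67*y) + 47)/2 = -((-67*y - 24*h) + 47)/2 = -(47 - 67*y - 24*h)/2 = -47/2 + 12*h + 67*y/2)
(4665 + 699)*(J(-7, 58) + 1275) = (4665 + 699)*((-47/2 + 12*(-7) + (67/2)*58) + 1275) = 5364*((-47/2 - 84 + 1943) + 1275) = 5364*(3671/2 + 1275) = 5364*(6221/2) = 16684722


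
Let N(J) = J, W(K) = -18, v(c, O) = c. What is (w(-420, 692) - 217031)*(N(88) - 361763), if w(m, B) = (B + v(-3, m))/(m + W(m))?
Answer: 34380922067225/438 ≈ 7.8495e+10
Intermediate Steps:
w(m, B) = (-3 + B)/(-18 + m) (w(m, B) = (B - 3)/(m - 18) = (-3 + B)/(-18 + m))
(w(-420, 692) - 217031)*(N(88) - 361763) = ((-3 + 692)/(-18 - 420) - 217031)*(88 - 361763) = (689/(-438) - 217031)*(-361675) = (-1/438*689 - 217031)*(-361675) = (-689/438 - 217031)*(-361675) = -95060267/438*(-361675) = 34380922067225/438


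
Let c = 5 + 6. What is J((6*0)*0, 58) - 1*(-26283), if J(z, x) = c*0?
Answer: 26283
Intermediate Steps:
c = 11
J(z, x) = 0 (J(z, x) = 11*0 = 0)
J((6*0)*0, 58) - 1*(-26283) = 0 - 1*(-26283) = 0 + 26283 = 26283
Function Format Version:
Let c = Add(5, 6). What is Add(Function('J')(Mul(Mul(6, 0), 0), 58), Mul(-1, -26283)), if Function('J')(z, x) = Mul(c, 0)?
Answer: 26283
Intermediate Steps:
c = 11
Function('J')(z, x) = 0 (Function('J')(z, x) = Mul(11, 0) = 0)
Add(Function('J')(Mul(Mul(6, 0), 0), 58), Mul(-1, -26283)) = Add(0, Mul(-1, -26283)) = Add(0, 26283) = 26283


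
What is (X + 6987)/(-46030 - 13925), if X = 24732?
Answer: -10573/19985 ≈ -0.52905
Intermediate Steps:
(X + 6987)/(-46030 - 13925) = (24732 + 6987)/(-46030 - 13925) = 31719/(-59955) = 31719*(-1/59955) = -10573/19985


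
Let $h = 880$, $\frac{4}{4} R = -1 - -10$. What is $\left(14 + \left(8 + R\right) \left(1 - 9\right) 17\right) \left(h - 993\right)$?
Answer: $259674$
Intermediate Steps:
$R = 9$ ($R = -1 - -10 = -1 + 10 = 9$)
$\left(14 + \left(8 + R\right) \left(1 - 9\right) 17\right) \left(h - 993\right) = \left(14 + \left(8 + 9\right) \left(1 - 9\right) 17\right) \left(880 - 993\right) = \left(14 + 17 \left(-8\right) 17\right) \left(-113\right) = \left(14 - 2312\right) \left(-113\right) = \left(-2298\right) \left(-113\right) = 259674$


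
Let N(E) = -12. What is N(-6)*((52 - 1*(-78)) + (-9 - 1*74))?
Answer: -564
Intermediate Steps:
N(-6)*((52 - 1*(-78)) + (-9 - 1*74)) = -12*((52 - 1*(-78)) + (-9 - 1*74)) = -12*((52 + 78) + (-9 - 74)) = -12*(130 - 83) = -12*47 = -564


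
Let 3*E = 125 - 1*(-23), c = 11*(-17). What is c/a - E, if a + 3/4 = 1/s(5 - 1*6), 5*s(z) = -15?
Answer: 4808/39 ≈ 123.28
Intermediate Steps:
c = -187
s(z) = -3 (s(z) = (⅕)*(-15) = -3)
a = -13/12 (a = -¾ + 1/(-3) = -¾ - ⅓ = -13/12 ≈ -1.0833)
E = 148/3 (E = (125 - 1*(-23))/3 = (125 + 23)/3 = (⅓)*148 = 148/3 ≈ 49.333)
c/a - E = -187/(-13/12) - 1*148/3 = -187*(-12/13) - 148/3 = 2244/13 - 148/3 = 4808/39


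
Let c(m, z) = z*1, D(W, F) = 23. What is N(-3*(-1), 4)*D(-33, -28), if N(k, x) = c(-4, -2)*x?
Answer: -184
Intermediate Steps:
c(m, z) = z
N(k, x) = -2*x
N(-3*(-1), 4)*D(-33, -28) = -2*4*23 = -8*23 = -184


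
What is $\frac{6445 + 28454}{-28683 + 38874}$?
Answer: $\frac{11633}{3397} \approx 3.4245$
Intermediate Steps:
$\frac{6445 + 28454}{-28683 + 38874} = \frac{34899}{10191} = 34899 \cdot \frac{1}{10191} = \frac{11633}{3397}$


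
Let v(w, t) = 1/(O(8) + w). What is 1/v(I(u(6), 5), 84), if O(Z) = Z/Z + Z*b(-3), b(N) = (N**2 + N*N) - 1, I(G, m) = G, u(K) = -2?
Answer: 135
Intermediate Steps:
b(N) = -1 + 2*N**2 (b(N) = (N**2 + N**2) - 1 = 2*N**2 - 1 = -1 + 2*N**2)
O(Z) = 1 + 17*Z (O(Z) = Z/Z + Z*(-1 + 2*(-3)**2) = 1 + Z*(-1 + 2*9) = 1 + Z*(-1 + 18) = 1 + Z*17 = 1 + 17*Z)
v(w, t) = 1/(137 + w) (v(w, t) = 1/((1 + 17*8) + w) = 1/((1 + 136) + w) = 1/(137 + w))
1/v(I(u(6), 5), 84) = 1/(1/(137 - 2)) = 1/(1/135) = 135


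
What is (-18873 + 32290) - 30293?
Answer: -16876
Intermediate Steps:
(-18873 + 32290) - 30293 = 13417 - 30293 = -16876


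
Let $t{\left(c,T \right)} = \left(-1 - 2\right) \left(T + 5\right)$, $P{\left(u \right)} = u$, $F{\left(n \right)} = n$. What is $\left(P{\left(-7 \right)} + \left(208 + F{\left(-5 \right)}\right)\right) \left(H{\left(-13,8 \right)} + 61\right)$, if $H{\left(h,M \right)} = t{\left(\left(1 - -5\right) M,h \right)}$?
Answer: $16660$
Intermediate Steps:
$t{\left(c,T \right)} = -15 - 3 T$ ($t{\left(c,T \right)} = - 3 \left(5 + T\right) = -15 - 3 T$)
$H{\left(h,M \right)} = -15 - 3 h$
$\left(P{\left(-7 \right)} + \left(208 + F{\left(-5 \right)}\right)\right) \left(H{\left(-13,8 \right)} + 61\right) = \left(-7 + \left(208 - 5\right)\right) \left(\left(-15 - -39\right) + 61\right) = \left(-7 + 203\right) \left(\left(-15 + 39\right) + 61\right) = 196 \left(24 + 61\right) = 196 \cdot 85 = 16660$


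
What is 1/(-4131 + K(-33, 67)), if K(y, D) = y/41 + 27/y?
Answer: -451/1863813 ≈ -0.00024198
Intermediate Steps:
K(y, D) = 27/y + y/41 (K(y, D) = y*(1/41) + 27/y = y/41 + 27/y = 27/y + y/41)
1/(-4131 + K(-33, 67)) = 1/(-4131 + (27/(-33) + (1/41)*(-33))) = 1/(-4131 + (27*(-1/33) - 33/41)) = 1/(-4131 + (-9/11 - 33/41)) = 1/(-4131 - 732/451) = 1/(-1863813/451) = -451/1863813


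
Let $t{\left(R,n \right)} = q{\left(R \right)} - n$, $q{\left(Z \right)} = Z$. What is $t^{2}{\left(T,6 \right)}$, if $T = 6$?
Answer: $0$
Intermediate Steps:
$t{\left(R,n \right)} = R - n$
$t^{2}{\left(T,6 \right)} = \left(6 - 6\right)^{2} = 0^{2} = 0$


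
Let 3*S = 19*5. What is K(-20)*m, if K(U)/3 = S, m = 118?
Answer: 11210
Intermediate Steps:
S = 95/3 (S = (19*5)/3 = (⅓)*95 = 95/3 ≈ 31.667)
K(U) = 95 (K(U) = 3*(95/3) = 95)
K(-20)*m = 95*118 = 11210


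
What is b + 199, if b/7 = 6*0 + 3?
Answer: 220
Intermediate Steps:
b = 21 (b = 7*(6*0 + 3) = 7*(0 + 3) = 7*3 = 21)
b + 199 = 21 + 199 = 220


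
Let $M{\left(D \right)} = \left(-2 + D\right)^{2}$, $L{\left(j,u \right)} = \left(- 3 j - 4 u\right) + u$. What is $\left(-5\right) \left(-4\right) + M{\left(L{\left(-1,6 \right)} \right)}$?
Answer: $309$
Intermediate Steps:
$L{\left(j,u \right)} = - 3 j - 3 u$ ($L{\left(j,u \right)} = \left(- 4 u - 3 j\right) + u = - 3 j - 3 u$)
$\left(-5\right) \left(-4\right) + M{\left(L{\left(-1,6 \right)} \right)} = \left(-5\right) \left(-4\right) + \left(-2 - 15\right)^{2} = 20 + \left(-2 + \left(3 - 18\right)\right)^{2} = 20 + \left(-2 - 15\right)^{2} = 20 + \left(-17\right)^{2} = 20 + 289 = 309$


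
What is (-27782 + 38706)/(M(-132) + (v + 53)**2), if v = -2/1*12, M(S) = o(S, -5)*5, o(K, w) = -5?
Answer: 2731/204 ≈ 13.387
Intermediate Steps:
M(S) = -25 (M(S) = -5*5 = -25)
v = -24 (v = -2*1*12 = -2*12 = -24)
(-27782 + 38706)/(M(-132) + (v + 53)**2) = (-27782 + 38706)/(-25 + (-24 + 53)**2) = 10924/(-25 + 29**2) = 10924/(-25 + 841) = 10924/816 = 10924*(1/816) = 2731/204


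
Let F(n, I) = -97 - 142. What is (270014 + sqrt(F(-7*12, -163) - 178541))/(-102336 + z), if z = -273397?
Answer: -270014/375733 - 2*I*sqrt(44695)/375733 ≈ -0.71863 - 0.0011253*I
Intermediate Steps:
F(n, I) = -239
(270014 + sqrt(F(-7*12, -163) - 178541))/(-102336 + z) = (270014 + sqrt(-239 - 178541))/(-102336 - 273397) = (270014 + sqrt(-178780))/(-375733) = (270014 + 2*I*sqrt(44695))*(-1/375733) = -270014/375733 - 2*I*sqrt(44695)/375733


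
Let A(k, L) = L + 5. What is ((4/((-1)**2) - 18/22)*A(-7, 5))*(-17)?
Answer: -5950/11 ≈ -540.91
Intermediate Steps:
A(k, L) = 5 + L
((4/((-1)**2) - 18/22)*A(-7, 5))*(-17) = ((4/((-1)**2) - 18/22)*(5 + 5))*(-17) = ((4/1 - 18*1/22)*10)*(-17) = ((4*1 - 9/11)*10)*(-17) = ((4 - 9/11)*10)*(-17) = ((35/11)*10)*(-17) = (350/11)*(-17) = -5950/11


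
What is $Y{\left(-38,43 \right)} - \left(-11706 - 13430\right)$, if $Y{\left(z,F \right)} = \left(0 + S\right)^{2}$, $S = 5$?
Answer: $25161$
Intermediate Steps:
$Y{\left(z,F \right)} = 25$ ($Y{\left(z,F \right)} = \left(0 + 5\right)^{2} = 5^{2} = 25$)
$Y{\left(-38,43 \right)} - \left(-11706 - 13430\right) = 25 - \left(-11706 - 13430\right) = 25 - -25136 = 25 + 25136 = 25161$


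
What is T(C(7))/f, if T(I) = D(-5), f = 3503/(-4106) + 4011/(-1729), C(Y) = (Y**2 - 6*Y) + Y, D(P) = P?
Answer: 5070910/3217979 ≈ 1.5758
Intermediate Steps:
C(Y) = Y**2 - 5*Y
f = -3217979/1014182 (f = 3503*(-1/4106) + 4011*(-1/1729) = -3503/4106 - 573/247 = -3217979/1014182 ≈ -3.1730)
T(I) = -5
T(C(7))/f = -5/(-3217979/1014182) = -5*(-1014182/3217979) = 5070910/3217979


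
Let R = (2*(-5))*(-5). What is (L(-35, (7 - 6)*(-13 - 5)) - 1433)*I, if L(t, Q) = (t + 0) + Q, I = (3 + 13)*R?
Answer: -1188800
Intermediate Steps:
R = 50 (R = -10*(-5) = 50)
I = 800 (I = (3 + 13)*50 = 16*50 = 800)
L(t, Q) = Q + t (L(t, Q) = t + Q = Q + t)
(L(-35, (7 - 6)*(-13 - 5)) - 1433)*I = (((7 - 6)*(-13 - 5) - 35) - 1433)*800 = ((1*(-18) - 35) - 1433)*800 = ((-18 - 35) - 1433)*800 = (-53 - 1433)*800 = -1486*800 = -1188800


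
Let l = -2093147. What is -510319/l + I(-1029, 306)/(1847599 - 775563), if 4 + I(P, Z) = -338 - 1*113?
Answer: 78018279657/320561276756 ≈ 0.24338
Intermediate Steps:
I(P, Z) = -455 (I(P, Z) = -4 + (-338 - 1*113) = -4 + (-338 - 113) = -4 - 451 = -455)
-510319/l + I(-1029, 306)/(1847599 - 775563) = -510319/(-2093147) - 455/(1847599 - 775563) = -510319*(-1/2093147) - 455/1072036 = 510319/2093147 - 455*1/1072036 = 510319/2093147 - 65/153148 = 78018279657/320561276756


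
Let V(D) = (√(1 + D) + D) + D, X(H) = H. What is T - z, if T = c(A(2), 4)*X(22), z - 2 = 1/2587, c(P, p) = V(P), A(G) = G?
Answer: 222481/2587 + 22*√3 ≈ 124.10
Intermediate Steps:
V(D) = √(1 + D) + 2*D (V(D) = (D + √(1 + D)) + D = √(1 + D) + 2*D)
c(P, p) = √(1 + P) + 2*P
z = 5175/2587 (z = 2 + 1/2587 = 5175/2587 ≈ 2.0004)
T = 88 + 22*√3 (T = (√(1 + 2) + 2*2)*22 = (√3 + 4)*22 = (4 + √3)*22 = 88 + 22*√3 ≈ 126.11)
T - z = (88 + 22*√3) - 1*5175/2587 = (88 + 22*√3) - 5175/2587 = 222481/2587 + 22*√3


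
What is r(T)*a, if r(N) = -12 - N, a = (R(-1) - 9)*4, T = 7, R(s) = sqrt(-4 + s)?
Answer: 684 - 76*I*sqrt(5) ≈ 684.0 - 169.94*I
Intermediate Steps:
a = -36 + 4*I*sqrt(5) (a = (sqrt(-4 - 1) - 9)*4 = (sqrt(-5) - 9)*4 = (I*sqrt(5) - 9)*4 = (-9 + I*sqrt(5))*4 = -36 + 4*I*sqrt(5) ≈ -36.0 + 8.9443*I)
r(T)*a = (-12 - 1*7)*(-36 + 4*I*sqrt(5)) = (-12 - 7)*(-36 + 4*I*sqrt(5)) = -19*(-36 + 4*I*sqrt(5)) = 684 - 76*I*sqrt(5)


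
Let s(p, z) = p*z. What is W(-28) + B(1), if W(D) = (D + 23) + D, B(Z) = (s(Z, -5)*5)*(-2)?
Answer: 17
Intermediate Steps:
B(Z) = 50*Z (B(Z) = ((Z*(-5))*5)*(-2) = (-5*Z*5)*(-2) = -25*Z*(-2) = 50*Z)
W(D) = 23 + 2*D (W(D) = (23 + D) + D = 23 + 2*D)
W(-28) + B(1) = (23 + 2*(-28)) + 50*1 = (23 - 56) + 50 = -33 + 50 = 17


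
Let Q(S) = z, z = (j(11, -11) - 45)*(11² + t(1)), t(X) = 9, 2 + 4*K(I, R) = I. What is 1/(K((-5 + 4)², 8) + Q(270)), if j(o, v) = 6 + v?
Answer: -4/26001 ≈ -0.00015384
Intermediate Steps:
K(I, R) = -½ + I/4
z = -6500 (z = ((6 - 11) - 45)*(11² + 9) = (-5 - 45)*(121 + 9) = -50*130 = -6500)
Q(S) = -6500
1/(K((-5 + 4)², 8) + Q(270)) = 1/((-½ + (-5 + 4)²/4) - 6500) = 1/((-½ + (¼)*(-1)²) - 6500) = 1/((-½ + (¼)*1) - 6500) = 1/((-½ + ¼) - 6500) = 1/(-¼ - 6500) = 1/(-26001/4) = -4/26001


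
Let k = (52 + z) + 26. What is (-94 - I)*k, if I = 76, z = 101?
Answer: -30430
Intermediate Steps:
k = 179 (k = (52 + 101) + 26 = 153 + 26 = 179)
(-94 - I)*k = (-94 - 1*76)*179 = (-94 - 76)*179 = -170*179 = -30430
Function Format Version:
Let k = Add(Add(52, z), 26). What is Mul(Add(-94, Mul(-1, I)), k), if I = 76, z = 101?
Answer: -30430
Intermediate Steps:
k = 179 (k = Add(Add(52, 101), 26) = Add(153, 26) = 179)
Mul(Add(-94, Mul(-1, I)), k) = Mul(Add(-94, Mul(-1, 76)), 179) = Mul(Add(-94, -76), 179) = Mul(-170, 179) = -30430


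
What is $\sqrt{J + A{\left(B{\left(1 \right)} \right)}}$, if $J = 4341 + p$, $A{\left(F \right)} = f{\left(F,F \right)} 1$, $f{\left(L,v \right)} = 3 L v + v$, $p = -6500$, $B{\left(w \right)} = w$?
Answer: $i \sqrt{2155} \approx 46.422 i$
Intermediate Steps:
$f{\left(L,v \right)} = v + 3 L v$ ($f{\left(L,v \right)} = 3 L v + v = v + 3 L v$)
$A{\left(F \right)} = F \left(1 + 3 F\right)$ ($A{\left(F \right)} = F \left(1 + 3 F\right) 1 = F \left(1 + 3 F\right)$)
$J = -2159$ ($J = 4341 - 6500 = -2159$)
$\sqrt{J + A{\left(B{\left(1 \right)} \right)}} = \sqrt{-2159 + 1 \left(1 + 3 \cdot 1\right)} = \sqrt{-2159 + 1 \left(1 + 3\right)} = \sqrt{-2159 + 1 \cdot 4} = \sqrt{-2159 + 4} = \sqrt{-2155} = i \sqrt{2155}$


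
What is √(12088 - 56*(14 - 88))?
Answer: 2*√4058 ≈ 127.40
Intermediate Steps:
√(12088 - 56*(14 - 88)) = √(12088 - 56*(-74)) = √(12088 + 4144) = √16232 = 2*√4058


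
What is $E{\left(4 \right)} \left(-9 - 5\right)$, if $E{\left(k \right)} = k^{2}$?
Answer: $-224$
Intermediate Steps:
$E{\left(4 \right)} \left(-9 - 5\right) = 4^{2} \left(-9 - 5\right) = 16 \left(-9 - 5\right) = 16 \left(-14\right) = -224$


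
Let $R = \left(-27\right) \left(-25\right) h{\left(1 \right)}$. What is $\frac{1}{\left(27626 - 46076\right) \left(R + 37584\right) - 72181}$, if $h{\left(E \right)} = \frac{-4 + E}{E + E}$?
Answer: $- \frac{1}{674816356} \approx -1.4819 \cdot 10^{-9}$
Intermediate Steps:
$h{\left(E \right)} = \frac{-4 + E}{2 E}$
$R = - \frac{2025}{2}$ ($R = \left(-27\right) \left(-25\right) \frac{-4 + 1}{2 \cdot 1} = 675 \cdot \frac{1}{2} \cdot 1 \left(-3\right) = 675 \left(- \frac{3}{2}\right) = - \frac{2025}{2} \approx -1012.5$)
$\frac{1}{\left(27626 - 46076\right) \left(R + 37584\right) - 72181} = \frac{1}{\left(27626 - 46076\right) \left(- \frac{2025}{2} + 37584\right) - 72181} = \frac{1}{\left(-18450\right) \frac{73143}{2} - 72181} = \frac{1}{-674744175 - 72181} = \frac{1}{-674816356} = - \frac{1}{674816356}$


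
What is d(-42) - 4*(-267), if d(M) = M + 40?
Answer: 1066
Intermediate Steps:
d(M) = 40 + M
d(-42) - 4*(-267) = (40 - 42) - 4*(-267) = -2 + 1068 = 1066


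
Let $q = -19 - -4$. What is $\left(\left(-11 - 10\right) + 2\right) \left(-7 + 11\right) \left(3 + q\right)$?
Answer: $912$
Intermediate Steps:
$q = -15$ ($q = -19 + 4 = -15$)
$\left(\left(-11 - 10\right) + 2\right) \left(-7 + 11\right) \left(3 + q\right) = \left(\left(-11 - 10\right) + 2\right) \left(-7 + 11\right) \left(3 - 15\right) = \left(\left(-11 - 10\right) + 2\right) 4 \left(-12\right) = \left(-21 + 2\right) 4 \left(-12\right) = \left(-19\right) 4 \left(-12\right) = \left(-76\right) \left(-12\right) = 912$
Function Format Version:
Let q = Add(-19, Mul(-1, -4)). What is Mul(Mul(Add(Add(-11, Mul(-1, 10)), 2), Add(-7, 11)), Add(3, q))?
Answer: 912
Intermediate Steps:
q = -15 (q = Add(-19, 4) = -15)
Mul(Mul(Add(Add(-11, Mul(-1, 10)), 2), Add(-7, 11)), Add(3, q)) = Mul(Mul(Add(Add(-11, Mul(-1, 10)), 2), Add(-7, 11)), Add(3, -15)) = Mul(Mul(Add(Add(-11, -10), 2), 4), -12) = Mul(Mul(Add(-21, 2), 4), -12) = Mul(Mul(-19, 4), -12) = Mul(-76, -12) = 912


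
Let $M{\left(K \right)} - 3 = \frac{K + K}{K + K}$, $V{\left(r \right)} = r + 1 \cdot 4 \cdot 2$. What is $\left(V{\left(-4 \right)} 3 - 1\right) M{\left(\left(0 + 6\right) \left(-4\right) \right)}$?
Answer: $44$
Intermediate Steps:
$V{\left(r \right)} = 8 + r$ ($V{\left(r \right)} = r + 4 \cdot 2 = r + 8 = 8 + r$)
$M{\left(K \right)} = 4$ ($M{\left(K \right)} = 3 + \frac{K + K}{K + K} = 3 + \frac{2 K}{2 K} = 3 + 2 K \frac{1}{2 K} = 3 + 1 = 4$)
$\left(V{\left(-4 \right)} 3 - 1\right) M{\left(\left(0 + 6\right) \left(-4\right) \right)} = \left(\left(8 - 4\right) 3 - 1\right) 4 = \left(4 \cdot 3 - 1\right) 4 = \left(12 - 1\right) 4 = 11 \cdot 4 = 44$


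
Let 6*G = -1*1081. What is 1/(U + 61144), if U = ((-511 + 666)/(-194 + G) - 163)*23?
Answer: 449/25766077 ≈ 1.7426e-5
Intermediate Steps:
G = -1081/6 (G = (-1*1081)/6 = (1/6)*(-1081) = -1081/6 ≈ -180.17)
U = -1687579/449 (U = ((-511 + 666)/(-194 - 1081/6) - 163)*23 = (155/(-2245/6) - 163)*23 = (155*(-6/2245) - 163)*23 = (-186/449 - 163)*23 = -73373/449*23 = -1687579/449 ≈ -3758.5)
1/(U + 61144) = 1/(-1687579/449 + 61144) = 1/(25766077/449) = 449/25766077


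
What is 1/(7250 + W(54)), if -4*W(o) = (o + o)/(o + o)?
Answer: 4/28999 ≈ 0.00013794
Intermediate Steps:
W(o) = -¼ (W(o) = -(o + o)/(4*(o + o)) = -2*o/(4*(2*o)) = -2*o*1/(2*o)/4 = -¼*1 = -¼)
1/(7250 + W(54)) = 1/(7250 - ¼) = 1/(28999/4) = 4/28999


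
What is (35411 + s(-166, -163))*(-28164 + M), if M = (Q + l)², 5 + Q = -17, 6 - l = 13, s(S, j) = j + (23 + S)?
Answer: -959173915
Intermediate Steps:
s(S, j) = 23 + S + j
l = -7 (l = 6 - 1*13 = 6 - 13 = -7)
Q = -22 (Q = -5 - 17 = -22)
M = 841 (M = (-22 - 7)² = (-29)² = 841)
(35411 + s(-166, -163))*(-28164 + M) = (35411 + (23 - 166 - 163))*(-28164 + 841) = (35411 - 306)*(-27323) = 35105*(-27323) = -959173915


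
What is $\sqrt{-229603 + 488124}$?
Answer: $\sqrt{258521} \approx 508.45$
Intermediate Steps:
$\sqrt{-229603 + 488124} = \sqrt{258521}$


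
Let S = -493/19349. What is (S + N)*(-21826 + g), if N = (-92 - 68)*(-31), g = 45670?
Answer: 2288321722668/19349 ≈ 1.1827e+8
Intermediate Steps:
S = -493/19349 (S = -493*1/19349 = -493/19349 ≈ -0.025479)
N = 4960 (N = -160*(-31) = 4960)
(S + N)*(-21826 + g) = (-493/19349 + 4960)*(-21826 + 45670) = (95970547/19349)*23844 = 2288321722668/19349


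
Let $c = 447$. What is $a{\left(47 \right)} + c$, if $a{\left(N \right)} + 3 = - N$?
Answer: $397$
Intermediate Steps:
$a{\left(N \right)} = -3 - N$
$a{\left(47 \right)} + c = \left(-3 - 47\right) + 447 = -50 + 447 = 397$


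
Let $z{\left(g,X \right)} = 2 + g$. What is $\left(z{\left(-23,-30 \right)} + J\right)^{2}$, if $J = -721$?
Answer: $550564$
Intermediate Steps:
$\left(z{\left(-23,-30 \right)} + J\right)^{2} = \left(\left(2 - 23\right) - 721\right)^{2} = \left(-21 - 721\right)^{2} = \left(-742\right)^{2} = 550564$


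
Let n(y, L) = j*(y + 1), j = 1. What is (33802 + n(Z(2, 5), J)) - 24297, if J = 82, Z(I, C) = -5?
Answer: 9501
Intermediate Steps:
n(y, L) = 1 + y (n(y, L) = 1*(y + 1) = 1*(1 + y) = 1 + y)
(33802 + n(Z(2, 5), J)) - 24297 = (33802 + (1 - 5)) - 24297 = (33802 - 4) - 24297 = 33798 - 24297 = 9501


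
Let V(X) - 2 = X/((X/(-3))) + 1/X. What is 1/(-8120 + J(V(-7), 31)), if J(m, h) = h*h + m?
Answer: -7/50121 ≈ -0.00013966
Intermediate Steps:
V(X) = -1 + 1/X (V(X) = 2 + (X/((X/(-3))) + 1/X) = 2 + (X/((X*(-⅓))) + 1/X) = 2 + (X/((-X/3)) + 1/X) = 2 + (X*(-3/X) + 1/X) = 2 + (-3 + 1/X) = -1 + 1/X)
J(m, h) = m + h² (J(m, h) = h² + m = m + h²)
1/(-8120 + J(V(-7), 31)) = 1/(-8120 + ((1 - 1*(-7))/(-7) + 31²)) = 1/(-8120 + (-(1 + 7)/7 + 961)) = 1/(-8120 + (-⅐*8 + 961)) = 1/(-8120 + (-8/7 + 961)) = 1/(-8120 + 6719/7) = 1/(-50121/7) = -7/50121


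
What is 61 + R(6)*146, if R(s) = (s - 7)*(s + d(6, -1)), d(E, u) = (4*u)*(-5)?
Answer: -3735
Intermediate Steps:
d(E, u) = -20*u
R(s) = (-7 + s)*(20 + s) (R(s) = (s - 7)*(s - 20*(-1)) = (-7 + s)*(s + 20) = (-7 + s)*(20 + s))
61 + R(6)*146 = 61 + (-140 + 6**2 + 13*6)*146 = 61 + (-140 + 36 + 78)*146 = 61 - 26*146 = 61 - 3796 = -3735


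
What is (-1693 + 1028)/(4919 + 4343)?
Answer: -665/9262 ≈ -0.071799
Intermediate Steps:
(-1693 + 1028)/(4919 + 4343) = -665/9262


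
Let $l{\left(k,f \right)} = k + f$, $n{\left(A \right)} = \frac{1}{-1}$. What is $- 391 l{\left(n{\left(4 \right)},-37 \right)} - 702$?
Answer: $14156$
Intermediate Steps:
$n{\left(A \right)} = -1$
$l{\left(k,f \right)} = f + k$
$- 391 l{\left(n{\left(4 \right)},-37 \right)} - 702 = - 391 \left(-37 - 1\right) - 702 = \left(-391\right) \left(-38\right) - 702 = 14858 - 702 = 14156$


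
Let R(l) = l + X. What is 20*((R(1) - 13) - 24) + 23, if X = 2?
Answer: -657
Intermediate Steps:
R(l) = 2 + l (R(l) = l + 2 = 2 + l)
20*((R(1) - 13) - 24) + 23 = 20*(((2 + 1) - 13) - 24) + 23 = 20*((3 - 13) - 24) + 23 = 20*(-10 - 24) + 23 = 20*(-34) + 23 = -680 + 23 = -657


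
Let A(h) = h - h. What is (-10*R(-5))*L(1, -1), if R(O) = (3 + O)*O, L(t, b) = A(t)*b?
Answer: 0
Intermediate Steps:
A(h) = 0
L(t, b) = 0 (L(t, b) = 0*b = 0)
R(O) = O*(3 + O)
(-10*R(-5))*L(1, -1) = -(-50)*(3 - 5)*0 = -(-50)*(-2)*0 = -10*10*0 = -100*0 = 0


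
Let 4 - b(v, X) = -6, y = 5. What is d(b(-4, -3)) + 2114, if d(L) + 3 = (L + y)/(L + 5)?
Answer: 2112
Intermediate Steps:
b(v, X) = 10 (b(v, X) = 4 - 1*(-6) = 4 + 6 = 10)
d(L) = -2 (d(L) = -3 + (L + 5)/(L + 5) = -3 + (5 + L)/(5 + L) = -3 + 1 = -2)
d(b(-4, -3)) + 2114 = -2 + 2114 = 2112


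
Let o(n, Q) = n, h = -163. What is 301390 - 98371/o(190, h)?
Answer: 57165729/190 ≈ 3.0087e+5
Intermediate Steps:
301390 - 98371/o(190, h) = 301390 - 98371/190 = 57165729/190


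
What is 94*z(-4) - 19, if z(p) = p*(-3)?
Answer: 1109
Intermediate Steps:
z(p) = -3*p
94*z(-4) - 19 = 94*(-3*(-4)) - 19 = 94*12 - 19 = 1128 - 19 = 1109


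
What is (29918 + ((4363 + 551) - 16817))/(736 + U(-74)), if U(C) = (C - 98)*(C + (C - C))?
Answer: 6005/4488 ≈ 1.3380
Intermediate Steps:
U(C) = C*(-98 + C) (U(C) = (-98 + C)*(C + 0) = (-98 + C)*C = C*(-98 + C))
(29918 + ((4363 + 551) - 16817))/(736 + U(-74)) = (29918 + ((4363 + 551) - 16817))/(736 - 74*(-98 - 74)) = (29918 + (4914 - 16817))/(736 - 74*(-172)) = (29918 - 11903)/(736 + 12728) = 18015/13464 = 18015*(1/13464) = 6005/4488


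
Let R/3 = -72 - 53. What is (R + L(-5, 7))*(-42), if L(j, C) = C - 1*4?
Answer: 15624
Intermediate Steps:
L(j, C) = -4 + C (L(j, C) = C - 4 = -4 + C)
R = -375 (R = 3*(-72 - 53) = 3*(-125) = -375)
(R + L(-5, 7))*(-42) = (-375 + (-4 + 7))*(-42) = (-375 + 3)*(-42) = -372*(-42) = 15624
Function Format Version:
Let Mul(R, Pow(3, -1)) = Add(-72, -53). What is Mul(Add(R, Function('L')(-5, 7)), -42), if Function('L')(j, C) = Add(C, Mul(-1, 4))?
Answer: 15624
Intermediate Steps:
Function('L')(j, C) = Add(-4, C) (Function('L')(j, C) = Add(C, -4) = Add(-4, C))
R = -375 (R = Mul(3, Add(-72, -53)) = Mul(3, -125) = -375)
Mul(Add(R, Function('L')(-5, 7)), -42) = Mul(Add(-375, Add(-4, 7)), -42) = Mul(Add(-375, 3), -42) = Mul(-372, -42) = 15624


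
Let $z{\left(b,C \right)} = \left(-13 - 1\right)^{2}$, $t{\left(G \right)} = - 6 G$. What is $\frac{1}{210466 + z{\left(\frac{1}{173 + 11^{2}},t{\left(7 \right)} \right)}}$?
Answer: $\frac{1}{210662} \approx 4.7469 \cdot 10^{-6}$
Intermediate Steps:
$z{\left(b,C \right)} = 196$ ($z{\left(b,C \right)} = \left(-14\right)^{2} = 196$)
$\frac{1}{210466 + z{\left(\frac{1}{173 + 11^{2}},t{\left(7 \right)} \right)}} = \frac{1}{210466 + 196} = \frac{1}{210662}$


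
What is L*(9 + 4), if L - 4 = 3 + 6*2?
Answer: 247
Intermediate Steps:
L = 19 (L = 4 + (3 + 6*2) = 4 + (3 + 12) = 4 + 15 = 19)
L*(9 + 4) = 19*(9 + 4) = 19*13 = 247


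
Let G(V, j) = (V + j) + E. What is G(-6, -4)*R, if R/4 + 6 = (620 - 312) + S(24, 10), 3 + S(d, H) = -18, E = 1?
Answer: -10116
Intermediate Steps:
S(d, H) = -21 (S(d, H) = -3 - 18 = -21)
R = 1124 (R = -24 + 4*((620 - 312) - 21) = -24 + 4*(308 - 21) = -24 + 4*287 = -24 + 1148 = 1124)
G(V, j) = 1 + V + j (G(V, j) = (V + j) + 1 = 1 + V + j)
G(-6, -4)*R = (1 - 6 - 4)*1124 = -9*1124 = -10116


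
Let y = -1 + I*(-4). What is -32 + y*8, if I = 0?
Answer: -40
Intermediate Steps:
y = -1 (y = -1 + 0*(-4) = -1 + 0 = -1)
-32 + y*8 = -32 - 1*8 = -32 - 8 = -40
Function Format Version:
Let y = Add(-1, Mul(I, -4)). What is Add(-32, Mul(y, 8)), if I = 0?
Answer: -40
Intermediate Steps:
y = -1 (y = Add(-1, Mul(0, -4)) = Add(-1, 0) = -1)
Add(-32, Mul(y, 8)) = Add(-32, Mul(-1, 8)) = Add(-32, -8) = -40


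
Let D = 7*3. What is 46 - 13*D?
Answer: -227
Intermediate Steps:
D = 21
46 - 13*D = 46 - 13*21 = 46 - 273 = -227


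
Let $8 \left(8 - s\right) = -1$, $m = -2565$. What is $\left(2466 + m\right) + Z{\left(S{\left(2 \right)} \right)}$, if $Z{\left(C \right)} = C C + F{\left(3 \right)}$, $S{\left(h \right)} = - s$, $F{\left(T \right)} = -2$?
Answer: $- \frac{2239}{64} \approx -34.984$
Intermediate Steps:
$s = \frac{65}{8}$ ($s = 8 - - \frac{1}{8} = 8 + \frac{1}{8} = \frac{65}{8} \approx 8.125$)
$S{\left(h \right)} = - \frac{65}{8}$ ($S{\left(h \right)} = \left(-1\right) \frac{65}{8} = - \frac{65}{8}$)
$Z{\left(C \right)} = -2 + C^{2}$ ($Z{\left(C \right)} = C C - 2 = C^{2} - 2 = -2 + C^{2}$)
$\left(2466 + m\right) + Z{\left(S{\left(2 \right)} \right)} = \left(2466 - 2565\right) - \left(2 - \left(- \frac{65}{8}\right)^{2}\right) = -99 + \left(-2 + \frac{4225}{64}\right) = -99 + \frac{4097}{64} = - \frac{2239}{64}$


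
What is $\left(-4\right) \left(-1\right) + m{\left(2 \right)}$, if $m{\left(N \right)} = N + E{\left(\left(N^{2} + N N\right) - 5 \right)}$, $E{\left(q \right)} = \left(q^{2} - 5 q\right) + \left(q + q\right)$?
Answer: $6$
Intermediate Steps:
$E{\left(q \right)} = q^{2} - 3 q$ ($E{\left(q \right)} = \left(q^{2} - 5 q\right) + 2 q = q^{2} - 3 q$)
$m{\left(N \right)} = N + \left(-8 + 2 N^{2}\right) \left(-5 + 2 N^{2}\right)$ ($m{\left(N \right)} = N + \left(\left(N^{2} + N N\right) - 5\right) \left(-3 - \left(5 - N^{2} - N N\right)\right) = N + \left(\left(N^{2} + N^{2}\right) - 5\right) \left(-3 + \left(\left(N^{2} + N^{2}\right) - 5\right)\right) = N + \left(2 N^{2} - 5\right) \left(-3 + \left(2 N^{2} - 5\right)\right) = N + \left(-5 + 2 N^{2}\right) \left(-3 + \left(-5 + 2 N^{2}\right)\right) = N + \left(-5 + 2 N^{2}\right) \left(-8 + 2 N^{2}\right) = N + \left(-8 + 2 N^{2}\right) \left(-5 + 2 N^{2}\right)$)
$\left(-4\right) \left(-1\right) + m{\left(2 \right)} = \left(-4\right) \left(-1\right) + \left(40 + 2 - 26 \cdot 2^{2} + 4 \cdot 2^{4}\right) = 4 + \left(40 + 2 - 104 + 4 \cdot 16\right) = 4 + \left(40 + 2 - 104 + 64\right) = 4 + 2 = 6$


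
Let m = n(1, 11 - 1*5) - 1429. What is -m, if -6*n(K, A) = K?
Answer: 8575/6 ≈ 1429.2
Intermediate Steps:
n(K, A) = -K/6
m = -8575/6 (m = -1/6*1 - 1429 = -1/6 - 1429 = -8575/6 ≈ -1429.2)
-m = -1*(-8575/6) = 8575/6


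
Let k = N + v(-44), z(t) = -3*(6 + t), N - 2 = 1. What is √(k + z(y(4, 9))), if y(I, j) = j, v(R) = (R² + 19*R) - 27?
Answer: √1031 ≈ 32.109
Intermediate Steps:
N = 3 (N = 2 + 1 = 3)
v(R) = -27 + R² + 19*R
z(t) = -18 - 3*t
k = 1076 (k = 3 + (-27 + (-44)² + 19*(-44)) = 3 + (-27 + 1936 - 836) = 3 + 1073 = 1076)
√(k + z(y(4, 9))) = √(1076 + (-18 - 3*9)) = √(1076 + (-18 - 27)) = √(1076 - 45) = √1031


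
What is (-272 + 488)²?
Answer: 46656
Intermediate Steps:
(-272 + 488)² = 216² = 46656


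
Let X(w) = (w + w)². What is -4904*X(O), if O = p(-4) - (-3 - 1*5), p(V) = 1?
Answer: -1588896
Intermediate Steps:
O = 9 (O = 1 - (-3 - 1*5) = 1 - (-3 - 5) = 1 - 1*(-8) = 1 + 8 = 9)
X(w) = 4*w² (X(w) = (2*w)² = 4*w²)
-4904*X(O) = -19616*9² = -19616*81 = -4904*324 = -1588896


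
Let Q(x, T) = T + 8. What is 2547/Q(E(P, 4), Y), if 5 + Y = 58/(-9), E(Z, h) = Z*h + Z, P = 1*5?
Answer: -22923/31 ≈ -739.45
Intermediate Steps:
P = 5
E(Z, h) = Z + Z*h
Y = -103/9 (Y = -5 + 58/(-9) = -5 + 58*(-⅑) = -5 - 58/9 = -103/9 ≈ -11.444)
Q(x, T) = 8 + T
2547/Q(E(P, 4), Y) = 2547/(8 - 103/9) = 2547/(-31/9) = 2547*(-9/31) = -22923/31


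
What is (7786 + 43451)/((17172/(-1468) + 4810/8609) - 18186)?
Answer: -161883455211/57493914725 ≈ -2.8157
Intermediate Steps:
(7786 + 43451)/((17172/(-1468) + 4810/8609) - 18186) = 51237/((17172*(-1/1468) + 4810*(1/8609)) - 18186) = 51237/((-4293/367 + 4810/8609) - 18186) = 51237/(-35193167/3159503 - 18186) = 51237/(-57493914725/3159503) = 51237*(-3159503/57493914725) = -161883455211/57493914725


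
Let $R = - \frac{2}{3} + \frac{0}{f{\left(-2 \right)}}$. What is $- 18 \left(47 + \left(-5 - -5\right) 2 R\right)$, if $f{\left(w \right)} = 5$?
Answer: $-846$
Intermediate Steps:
$R = - \frac{2}{3}$ ($R = - \frac{2}{3} + \frac{0}{5} = \left(-2\right) \frac{1}{3} + 0 \cdot \frac{1}{5} = - \frac{2}{3} + 0 = - \frac{2}{3} \approx -0.66667$)
$- 18 \left(47 + \left(-5 - -5\right) 2 R\right) = - 18 \left(47 + \left(-5 - -5\right) 2 \left(- \frac{2}{3}\right)\right) = - 18 \left(47 + \left(-5 + 5\right) 2 \left(- \frac{2}{3}\right)\right) = - 18 \left(47 + 0 \cdot 2 \left(- \frac{2}{3}\right)\right) = - 18 \left(47 + 0 \left(- \frac{2}{3}\right)\right) = - 18 \left(47 + 0\right) = \left(-18\right) 47 = -846$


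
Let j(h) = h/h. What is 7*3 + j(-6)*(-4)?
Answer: 17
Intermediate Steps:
j(h) = 1
7*3 + j(-6)*(-4) = 7*3 + 1*(-4) = 21 - 4 = 17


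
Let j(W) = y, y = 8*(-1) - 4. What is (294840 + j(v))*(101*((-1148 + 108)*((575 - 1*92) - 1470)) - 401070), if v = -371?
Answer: 30447892923480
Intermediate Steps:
y = -12 (y = -8 - 4 = -12)
j(W) = -12
(294840 + j(v))*(101*((-1148 + 108)*((575 - 1*92) - 1470)) - 401070) = (294840 - 12)*(101*((-1148 + 108)*((575 - 1*92) - 1470)) - 401070) = 294828*(101*(-1040*((575 - 92) - 1470)) - 401070) = 294828*(101*(-1040*(483 - 1470)) - 401070) = 294828*(101*(-1040*(-987)) - 401070) = 294828*(101*1026480 - 401070) = 294828*(103674480 - 401070) = 294828*103273410 = 30447892923480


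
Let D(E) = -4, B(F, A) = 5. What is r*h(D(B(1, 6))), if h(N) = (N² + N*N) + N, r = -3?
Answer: -84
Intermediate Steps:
h(N) = N + 2*N² (h(N) = (N² + N²) + N = 2*N² + N = N + 2*N²)
r*h(D(B(1, 6))) = -(-12)*(1 + 2*(-4)) = -(-12)*(1 - 8) = -(-12)*(-7) = -3*28 = -84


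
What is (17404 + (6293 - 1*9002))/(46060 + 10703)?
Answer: 14695/56763 ≈ 0.25888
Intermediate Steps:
(17404 + (6293 - 1*9002))/(46060 + 10703) = (17404 + (6293 - 9002))/56763 = (17404 - 2709)*(1/56763) = 14695*(1/56763) = 14695/56763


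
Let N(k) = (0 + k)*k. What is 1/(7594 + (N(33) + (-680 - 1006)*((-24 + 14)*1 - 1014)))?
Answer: 1/1735147 ≈ 5.7632e-7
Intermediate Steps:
N(k) = k² (N(k) = k*k = k²)
1/(7594 + (N(33) + (-680 - 1006)*((-24 + 14)*1 - 1014))) = 1/(7594 + (33² + (-680 - 1006)*((-24 + 14)*1 - 1014))) = 1/(7594 + (1089 - 1686*(-10*1 - 1014))) = 1/(7594 + (1089 - 1686*(-10 - 1014))) = 1/(7594 + (1089 - 1686*(-1024))) = 1/(7594 + (1089 + 1726464)) = 1/(7594 + 1727553) = 1/1735147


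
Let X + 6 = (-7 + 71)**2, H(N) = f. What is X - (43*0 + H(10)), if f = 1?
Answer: 4089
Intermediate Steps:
H(N) = 1
X = 4090 (X = -6 + (-7 + 71)**2 = -6 + 64**2 = -6 + 4096 = 4090)
X - (43*0 + H(10)) = 4090 - (43*0 + 1) = 4090 - (0 + 1) = 4090 - 1*1 = 4090 - 1 = 4089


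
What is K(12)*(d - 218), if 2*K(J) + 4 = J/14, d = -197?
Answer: 4565/7 ≈ 652.14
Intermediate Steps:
K(J) = -2 + J/28 (K(J) = -2 + (J/14)/2 = -2 + J/28)
K(12)*(d - 218) = (-2 + (1/28)*12)*(-197 - 218) = (-2 + 3/7)*(-415) = -11/7*(-415) = 4565/7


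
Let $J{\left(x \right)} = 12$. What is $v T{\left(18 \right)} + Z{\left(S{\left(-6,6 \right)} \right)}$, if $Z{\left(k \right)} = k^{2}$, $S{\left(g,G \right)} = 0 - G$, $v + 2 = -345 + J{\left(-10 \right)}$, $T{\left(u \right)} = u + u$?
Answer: $-12024$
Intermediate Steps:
$T{\left(u \right)} = 2 u$
$v = -335$ ($v = -2 + \left(-345 + 12\right) = -2 - 333 = -335$)
$S{\left(g,G \right)} = - G$
$v T{\left(18 \right)} + Z{\left(S{\left(-6,6 \right)} \right)} = - 335 \cdot 2 \cdot 18 + \left(\left(-1\right) 6\right)^{2} = \left(-335\right) 36 + \left(-6\right)^{2} = -12060 + 36 = -12024$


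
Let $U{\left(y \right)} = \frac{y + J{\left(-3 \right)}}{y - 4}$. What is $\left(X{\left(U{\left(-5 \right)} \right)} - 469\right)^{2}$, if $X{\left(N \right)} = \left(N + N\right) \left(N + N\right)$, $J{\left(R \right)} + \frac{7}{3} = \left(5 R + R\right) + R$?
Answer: $\frac{97969626001}{531441} \approx 1.8435 \cdot 10^{5}$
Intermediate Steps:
$J{\left(R \right)} = - \frac{7}{3} + 7 R$ ($J{\left(R \right)} = - \frac{7}{3} + \left(\left(5 R + R\right) + R\right) = - \frac{7}{3} + \left(6 R + R\right) = - \frac{7}{3} + 7 R$)
$U{\left(y \right)} = \frac{- \frac{70}{3} + y}{-4 + y}$ ($U{\left(y \right)} = \frac{y + \left(- \frac{7}{3} + 7 \left(-3\right)\right)}{y - 4} = \frac{y - \frac{70}{3}}{-4 + y} = \frac{- \frac{70}{3} + y}{-4 + y}$)
$X{\left(N \right)} = 4 N^{2}$ ($X{\left(N \right)} = 2 N 2 N = 4 N^{2}$)
$\left(X{\left(U{\left(-5 \right)} \right)} - 469\right)^{2} = \left(4 \left(\frac{- \frac{70}{3} - 5}{-4 - 5}\right)^{2} - 469\right)^{2} = \left(4 \left(\frac{1}{-9} \left(- \frac{85}{3}\right)\right)^{2} - 469\right)^{2} = \left(4 \left(\left(- \frac{1}{9}\right) \left(- \frac{85}{3}\right)\right)^{2} - 469\right)^{2} = \left(4 \left(\frac{85}{27}\right)^{2} - 469\right)^{2} = \left(4 \cdot \frac{7225}{729} - 469\right)^{2} = \left(\frac{28900}{729} - 469\right)^{2} = \left(- \frac{313001}{729}\right)^{2} = \frac{97969626001}{531441}$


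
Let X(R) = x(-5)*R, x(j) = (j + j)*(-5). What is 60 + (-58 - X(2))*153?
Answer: -24114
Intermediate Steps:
x(j) = -10*j (x(j) = (2*j)*(-5) = -10*j)
X(R) = 50*R (X(R) = (-10*(-5))*R = 50*R)
60 + (-58 - X(2))*153 = 60 + (-58 - 50*2)*153 = 60 + (-58 - 1*100)*153 = 60 + (-58 - 100)*153 = 60 - 158*153 = 60 - 24174 = -24114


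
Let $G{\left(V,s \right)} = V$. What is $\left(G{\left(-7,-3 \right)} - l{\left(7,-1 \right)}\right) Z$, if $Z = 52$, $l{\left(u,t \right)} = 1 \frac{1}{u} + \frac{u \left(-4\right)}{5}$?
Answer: $- \frac{2808}{35} \approx -80.229$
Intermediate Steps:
$l{\left(u,t \right)} = \frac{1}{u} - \frac{4 u}{5}$ ($l{\left(u,t \right)} = \frac{1}{u} + - 4 u \frac{1}{5} = \frac{1}{u} - \frac{4 u}{5}$)
$\left(G{\left(-7,-3 \right)} - l{\left(7,-1 \right)}\right) Z = \left(-7 - \left(\frac{1}{7} - \frac{28}{5}\right)\right) 52 = \left(-7 - - \frac{191}{35}\right) 52 = \left(-7 + \frac{191}{35}\right) 52 = \left(- \frac{54}{35}\right) 52 = - \frac{2808}{35}$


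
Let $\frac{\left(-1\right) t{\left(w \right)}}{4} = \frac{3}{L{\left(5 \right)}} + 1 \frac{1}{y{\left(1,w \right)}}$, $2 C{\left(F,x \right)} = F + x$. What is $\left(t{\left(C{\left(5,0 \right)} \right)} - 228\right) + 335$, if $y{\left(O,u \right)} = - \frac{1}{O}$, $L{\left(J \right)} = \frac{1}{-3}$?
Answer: $147$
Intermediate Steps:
$L{\left(J \right)} = - \frac{1}{3}$
$C{\left(F,x \right)} = \frac{F}{2} + \frac{x}{2}$ ($C{\left(F,x \right)} = \frac{F + x}{2} = \frac{F}{2} + \frac{x}{2}$)
$t{\left(w \right)} = 40$ ($t{\left(w \right)} = - 4 \left(\frac{3}{- \frac{1}{3}} + 1 \frac{1}{\left(-1\right) 1^{-1}}\right) = - 4 \left(3 \left(-3\right) + 1 \frac{1}{\left(-1\right) 1}\right) = - 4 \left(-9 + 1 \frac{1}{-1}\right) = - 4 \left(-9 + 1 \left(-1\right)\right) = - 4 \left(-9 - 1\right) = \left(-4\right) \left(-10\right) = 40$)
$\left(t{\left(C{\left(5,0 \right)} \right)} - 228\right) + 335 = \left(40 - 228\right) + 335 = -188 + 335 = 147$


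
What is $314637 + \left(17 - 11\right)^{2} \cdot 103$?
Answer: $318345$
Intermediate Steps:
$314637 + \left(17 - 11\right)^{2} \cdot 103 = 314637 + 6^{2} \cdot 103 = 314637 + 36 \cdot 103 = 314637 + 3708 = 318345$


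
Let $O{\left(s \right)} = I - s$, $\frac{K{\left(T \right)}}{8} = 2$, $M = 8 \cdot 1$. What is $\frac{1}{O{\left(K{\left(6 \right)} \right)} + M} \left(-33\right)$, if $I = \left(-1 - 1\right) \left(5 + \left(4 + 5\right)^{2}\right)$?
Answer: $\frac{11}{60} \approx 0.18333$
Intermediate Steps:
$M = 8$
$K{\left(T \right)} = 16$ ($K{\left(T \right)} = 8 \cdot 2 = 16$)
$I = -172$ ($I = - 2 \left(5 + 9^{2}\right) = - 2 \left(5 + 81\right) = \left(-2\right) 86 = -172$)
$O{\left(s \right)} = -172 - s$
$\frac{1}{O{\left(K{\left(6 \right)} \right)} + M} \left(-33\right) = \frac{1}{\left(-172 - 16\right) + 8} \left(-33\right) = \frac{1}{-188 + 8} \left(-33\right) = \frac{1}{-180} \left(-33\right) = \left(- \frac{1}{180}\right) \left(-33\right) = \frac{11}{60}$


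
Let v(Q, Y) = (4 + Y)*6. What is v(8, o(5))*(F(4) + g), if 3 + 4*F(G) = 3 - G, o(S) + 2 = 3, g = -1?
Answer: -60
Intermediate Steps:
o(S) = 1 (o(S) = -2 + 3 = 1)
F(G) = -G/4 (F(G) = -3/4 + (3 - G)/4 = -3/4 + (3/4 - G/4) = -G/4)
v(Q, Y) = 24 + 6*Y
v(8, o(5))*(F(4) + g) = (24 + 6*1)*(-1/4*4 - 1) = (24 + 6)*(-1 - 1) = 30*(-2) = -60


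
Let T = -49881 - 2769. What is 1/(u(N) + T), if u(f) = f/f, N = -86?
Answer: -1/52649 ≈ -1.8994e-5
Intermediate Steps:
u(f) = 1
T = -52650
1/(u(N) + T) = 1/(1 - 52650) = 1/(-52649) = -1/52649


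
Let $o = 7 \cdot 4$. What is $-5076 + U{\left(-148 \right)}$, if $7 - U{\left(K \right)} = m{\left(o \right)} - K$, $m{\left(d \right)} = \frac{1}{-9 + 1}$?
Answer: $- \frac{41735}{8} \approx -5216.9$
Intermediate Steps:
$o = 28$
$m{\left(d \right)} = - \frac{1}{8}$ ($m{\left(d \right)} = \frac{1}{-8} = - \frac{1}{8}$)
$U{\left(K \right)} = \frac{57}{8} + K$ ($U{\left(K \right)} = 7 - \left(- \frac{1}{8} - K\right) = 7 + \left(\frac{1}{8} + K\right) = \frac{57}{8} + K$)
$-5076 + U{\left(-148 \right)} = -5076 + \left(\frac{57}{8} - 148\right) = -5076 - \frac{1127}{8} = - \frac{41735}{8}$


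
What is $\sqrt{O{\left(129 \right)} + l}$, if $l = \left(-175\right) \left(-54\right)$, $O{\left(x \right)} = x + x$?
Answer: $2 \sqrt{2427} \approx 98.529$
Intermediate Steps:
$O{\left(x \right)} = 2 x$
$l = 9450$
$\sqrt{O{\left(129 \right)} + l} = \sqrt{2 \cdot 129 + 9450} = \sqrt{258 + 9450} = \sqrt{9708} = 2 \sqrt{2427}$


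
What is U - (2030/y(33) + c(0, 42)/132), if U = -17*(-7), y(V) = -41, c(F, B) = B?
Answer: 151711/902 ≈ 168.19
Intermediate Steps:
U = 119
U - (2030/y(33) + c(0, 42)/132) = 119 - (2030/(-41) + 42/132) = 119 - (2030*(-1/41) + 42*(1/132)) = 119 - (-2030/41 + 7/22) = 119 - 1*(-44373/902) = 119 + 44373/902 = 151711/902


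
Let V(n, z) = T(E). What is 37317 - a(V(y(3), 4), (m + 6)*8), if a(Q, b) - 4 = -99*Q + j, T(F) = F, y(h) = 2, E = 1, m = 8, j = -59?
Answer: 37471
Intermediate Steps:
V(n, z) = 1
a(Q, b) = -55 - 99*Q (a(Q, b) = 4 + (-99*Q - 59) = 4 + (-59 - 99*Q) = -55 - 99*Q)
37317 - a(V(y(3), 4), (m + 6)*8) = 37317 - (-55 - 99*1) = 37317 - (-55 - 99) = 37317 - 1*(-154) = 37317 + 154 = 37471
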